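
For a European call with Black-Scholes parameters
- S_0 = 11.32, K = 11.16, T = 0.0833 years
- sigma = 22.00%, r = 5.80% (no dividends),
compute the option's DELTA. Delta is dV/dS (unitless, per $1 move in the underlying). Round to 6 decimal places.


d1 = 0.3320277401; d2 = 0.2685319134
phi(d1) = 0.3775471780; exp(-qT) = 1.0000000000; exp(-rT) = 0.9951802524
N(d1) = 0.6300658437
Delta = exp(-qT) * N(d1) = 1.0000000000 * 0.6300658437 = 0.630066

Answer: Delta = 0.630066


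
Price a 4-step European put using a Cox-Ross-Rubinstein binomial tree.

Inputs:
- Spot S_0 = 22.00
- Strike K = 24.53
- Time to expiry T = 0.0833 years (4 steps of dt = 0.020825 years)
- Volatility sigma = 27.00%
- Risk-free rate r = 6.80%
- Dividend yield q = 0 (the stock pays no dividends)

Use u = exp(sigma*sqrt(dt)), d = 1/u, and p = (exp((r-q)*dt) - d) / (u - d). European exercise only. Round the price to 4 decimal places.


Answer: Price = V(0,0) = 2.4699

Derivation:
dt = T/N = 0.020825
u = exp(sigma*sqrt(dt)) = 1.039732; d = 1/u = 0.961786
p = (exp((r-q)*dt) - d) / (u - d) = 0.508441
Discount per step: exp(-r*dt) = 0.998585
Stock lattice S(k, i) with i counting down-moves:
  k=0: S(0,0) = 22.0000
  k=1: S(1,0) = 22.8741; S(1,1) = 21.1593
  k=2: S(2,0) = 23.7830; S(2,1) = 22.0000; S(2,2) = 20.3507
  k=3: S(3,0) = 24.7279; S(3,1) = 22.8741; S(3,2) = 21.1593; S(3,3) = 19.5730
  k=4: S(4,0) = 25.7104; S(4,1) = 23.7830; S(4,2) = 22.0000; S(4,3) = 20.3507; S(4,4) = 18.8251
Terminal payoffs V(N, i) = max(K - S_T, 0):
  V(4,0) = 0.000000; V(4,1) = 0.747045; V(4,2) = 2.530000; V(4,3) = 4.179291; V(4,4) = 5.704938
Backward induction: V(k, i) = exp(-r*dt) * [p * V(k+1, i) + (1-p) * V(k+1, i+1)].
  V(3,0) = exp(-r*dt) * [p*0.000000 + (1-p)*0.747045] = 0.366697
  V(3,1) = exp(-r*dt) * [p*0.747045 + (1-p)*2.530000] = 1.621175
  V(3,2) = exp(-r*dt) * [p*2.530000 + (1-p)*4.179291] = 3.335997
  V(3,3) = exp(-r*dt) * [p*4.179291 + (1-p)*5.704938] = 4.922261
  V(2,0) = exp(-r*dt) * [p*0.366697 + (1-p)*1.621175] = 0.981956
  V(2,1) = exp(-r*dt) * [p*1.621175 + (1-p)*3.335997] = 2.460624
  V(2,2) = exp(-r*dt) * [p*3.335997 + (1-p)*4.922261] = 4.109915
  V(1,0) = exp(-r*dt) * [p*0.981956 + (1-p)*2.460624] = 1.706391
  V(1,1) = exp(-r*dt) * [p*2.460624 + (1-p)*4.109915] = 3.266719
  V(0,0) = exp(-r*dt) * [p*1.706391 + (1-p)*3.266719] = 2.469884


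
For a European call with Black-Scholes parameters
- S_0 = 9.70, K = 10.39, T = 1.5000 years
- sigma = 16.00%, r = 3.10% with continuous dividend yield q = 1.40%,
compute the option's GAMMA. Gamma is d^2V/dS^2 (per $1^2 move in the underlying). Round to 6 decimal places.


d1 = -0.1225659327; d2 = -0.3185251121
phi(d1) = 0.3959569693; exp(-qT) = 0.9792189646; exp(-rT) = 0.9545645606
Gamma = exp(-qT) * phi(d1) / (S * sigma * sqrt(T)) = 0.9792189646 * 0.3959569693 / (9.7000 * 0.1600 * 1.2247448714) = 0.203981

Answer: Gamma = 0.203981


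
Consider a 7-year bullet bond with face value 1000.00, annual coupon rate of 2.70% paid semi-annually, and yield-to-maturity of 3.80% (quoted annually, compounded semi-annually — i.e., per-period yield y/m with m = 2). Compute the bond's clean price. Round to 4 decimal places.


Coupon per period c = face * coupon_rate / m = 13.500000
Periods per year m = 2; per-period yield y/m = 0.019000
Number of cashflows N = 14
Cashflows (t years, CF_t, discount factor 1/(1+y/m)^(m*t), PV):
  t = 0.5000: CF_t = 13.500000, DF = 0.981354, PV = 13.248283
  t = 1.0000: CF_t = 13.500000, DF = 0.963056, PV = 13.001259
  t = 1.5000: CF_t = 13.500000, DF = 0.945099, PV = 12.758841
  t = 2.0000: CF_t = 13.500000, DF = 0.927477, PV = 12.520943
  t = 2.5000: CF_t = 13.500000, DF = 0.910184, PV = 12.287481
  t = 3.0000: CF_t = 13.500000, DF = 0.893213, PV = 12.058372
  t = 3.5000: CF_t = 13.500000, DF = 0.876558, PV = 11.833534
  t = 4.0000: CF_t = 13.500000, DF = 0.860214, PV = 11.612890
  t = 4.5000: CF_t = 13.500000, DF = 0.844175, PV = 11.396359
  t = 5.0000: CF_t = 13.500000, DF = 0.828434, PV = 11.183865
  t = 5.5000: CF_t = 13.500000, DF = 0.812988, PV = 10.975334
  t = 6.0000: CF_t = 13.500000, DF = 0.797829, PV = 10.770691
  t = 6.5000: CF_t = 13.500000, DF = 0.782953, PV = 10.569863
  t = 7.0000: CF_t = 1013.500000, DF = 0.768354, PV = 778.726900
Price P = sum_t PV_t = 932.944613

Answer: Price = 932.9446


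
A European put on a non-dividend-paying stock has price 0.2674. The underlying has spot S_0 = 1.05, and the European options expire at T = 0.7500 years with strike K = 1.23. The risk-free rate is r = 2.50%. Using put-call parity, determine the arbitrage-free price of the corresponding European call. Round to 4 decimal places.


Answer: Call price = 0.1102

Derivation:
Put-call parity: C - P = S_0 * exp(-qT) - K * exp(-rT).
S_0 * exp(-qT) = 1.0500 * 1.00000000 = 1.05000000
K * exp(-rT) = 1.2300 * 0.98142469 = 1.20715237
C = P + S*exp(-qT) - K*exp(-rT)
C = 0.2674 + 1.05000000 - 1.20715237 = 0.1102


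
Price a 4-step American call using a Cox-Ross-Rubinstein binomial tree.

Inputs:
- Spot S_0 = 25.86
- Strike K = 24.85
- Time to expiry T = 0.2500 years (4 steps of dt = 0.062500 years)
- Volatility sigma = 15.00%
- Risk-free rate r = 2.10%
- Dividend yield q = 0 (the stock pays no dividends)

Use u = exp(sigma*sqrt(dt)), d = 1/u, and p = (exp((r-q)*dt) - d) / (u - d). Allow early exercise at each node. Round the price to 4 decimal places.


dt = T/N = 0.062500
u = exp(sigma*sqrt(dt)) = 1.038212; d = 1/u = 0.963194
p = (exp((r-q)*dt) - d) / (u - d) = 0.508133
Discount per step: exp(-r*dt) = 0.998688
Stock lattice S(k, i) with i counting down-moves:
  k=0: S(0,0) = 25.8600
  k=1: S(1,0) = 26.8482; S(1,1) = 24.9082
  k=2: S(2,0) = 27.8741; S(2,1) = 25.8600; S(2,2) = 23.9914
  k=3: S(3,0) = 28.9392; S(3,1) = 26.8482; S(3,2) = 24.9082; S(3,3) = 23.1084
  k=4: S(4,0) = 30.0450; S(4,1) = 27.8741; S(4,2) = 25.8600; S(4,3) = 23.9914; S(4,4) = 22.2579
Terminal payoffs V(N, i) = max(S_T - K, 0):
  V(4,0) = 5.195034; V(4,1) = 3.024084; V(4,2) = 1.010000; V(4,3) = 0.000000; V(4,4) = 0.000000
Backward induction: V(k, i) = exp(-r*dt) * [p * V(k+1, i) + (1-p) * V(k+1, i+1)]; then take max(V_cont, immediate exercise) for American.
  V(3,0) = exp(-r*dt) * [p*5.195034 + (1-p)*3.024084] = 4.121803; exercise = 4.089209; V(3,0) = max -> 4.121803
  V(3,1) = exp(-r*dt) * [p*3.024084 + (1-p)*1.010000] = 2.030756; exercise = 1.998162; V(3,1) = max -> 2.030756
  V(3,2) = exp(-r*dt) * [p*1.010000 + (1-p)*0.000000] = 0.512542; exercise = 0.058208; V(3,2) = max -> 0.512542
  V(3,3) = exp(-r*dt) * [p*0.000000 + (1-p)*0.000000] = 0.000000; exercise = 0.000000; V(3,3) = max -> 0.000000
  V(2,0) = exp(-r*dt) * [p*4.121803 + (1-p)*2.030756] = 3.089230; exercise = 3.024084; V(2,0) = max -> 3.089230
  V(2,1) = exp(-r*dt) * [p*2.030756 + (1-p)*0.512542] = 1.282313; exercise = 1.010000; V(2,1) = max -> 1.282313
  V(2,2) = exp(-r*dt) * [p*0.512542 + (1-p)*0.000000] = 0.260098; exercise = 0.000000; V(2,2) = max -> 0.260098
  V(1,0) = exp(-r*dt) * [p*3.089230 + (1-p)*1.282313] = 2.197582; exercise = 1.998162; V(1,0) = max -> 2.197582
  V(1,1) = exp(-r*dt) * [p*1.282313 + (1-p)*0.260098] = 0.778497; exercise = 0.058208; V(1,1) = max -> 0.778497
  V(0,0) = exp(-r*dt) * [p*2.197582 + (1-p)*0.778497] = 1.497615; exercise = 1.010000; V(0,0) = max -> 1.497615

Answer: Price = V(0,0) = 1.4976


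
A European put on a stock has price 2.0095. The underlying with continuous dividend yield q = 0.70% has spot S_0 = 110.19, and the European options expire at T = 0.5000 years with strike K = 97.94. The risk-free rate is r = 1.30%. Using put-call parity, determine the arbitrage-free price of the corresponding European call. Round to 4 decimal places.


Answer: Call price = 14.5091

Derivation:
Put-call parity: C - P = S_0 * exp(-qT) - K * exp(-rT).
S_0 * exp(-qT) = 110.1900 * 0.99650612 = 109.80500913
K * exp(-rT) = 97.9400 * 0.99352108 = 97.30545451
C = P + S*exp(-qT) - K*exp(-rT)
C = 2.0095 + 109.80500913 - 97.30545451 = 14.5091


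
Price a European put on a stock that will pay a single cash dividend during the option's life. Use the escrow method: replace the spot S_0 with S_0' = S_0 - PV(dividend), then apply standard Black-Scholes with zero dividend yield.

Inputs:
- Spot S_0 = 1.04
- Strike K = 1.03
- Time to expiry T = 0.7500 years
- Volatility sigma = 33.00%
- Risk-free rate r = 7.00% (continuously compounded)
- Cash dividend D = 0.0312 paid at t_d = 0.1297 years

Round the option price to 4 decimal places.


Answer: Price = 0.0977

Derivation:
PV(D) = D * exp(-r * t_d) = 0.0312 * 0.99096209 = 0.03091802
S_0' = S_0 - PV(D) = 1.0400 - 0.03091802 = 1.00908198
d1 = (ln(S_0'/K) + (r + sigma^2/2)*T) / (sigma*sqrt(T)) = 0.25480282
d2 = d1 - sigma*sqrt(T) = -0.03098556
exp(-rT) = 0.94885432
N(-d1) = 0.39943770; N(-d2) = 0.51235947
P = K * exp(-rT) * N(-d2) - S_0' * N(-d1) = 1.0300 * 0.94885432 * 0.51235947 - 1.00908198 * 0.39943770 = 0.0977


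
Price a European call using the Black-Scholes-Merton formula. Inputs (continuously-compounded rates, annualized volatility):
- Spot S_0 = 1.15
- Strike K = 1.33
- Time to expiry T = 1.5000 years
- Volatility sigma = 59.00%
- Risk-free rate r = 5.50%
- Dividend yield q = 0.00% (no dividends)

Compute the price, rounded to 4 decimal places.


d1 = (ln(S/K) + (r - q + 0.5*sigma^2) * T) / (sigma * sqrt(T)) = 0.27422937
d2 = d1 - sigma * sqrt(T) = -0.44837010
exp(-rT) = 0.92081144; exp(-qT) = 1.00000000
C = S_0 * exp(-qT) * N(d1) - K * exp(-rT) * N(d2)
N(d1) = 0.60804582; N(d2) = 0.32694306
C = 1.1500 * 1.00000000 * 0.60804582 - 1.3300 * 0.92081144 * 0.32694306 = 0.2989

Answer: Price = 0.2989


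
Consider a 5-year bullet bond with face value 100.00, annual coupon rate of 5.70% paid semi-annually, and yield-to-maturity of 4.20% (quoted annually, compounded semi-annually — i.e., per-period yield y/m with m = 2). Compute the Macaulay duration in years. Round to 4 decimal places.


Answer: Macaulay duration = 4.4425 years

Derivation:
Coupon per period c = face * coupon_rate / m = 2.850000
Periods per year m = 2; per-period yield y/m = 0.021000
Number of cashflows N = 10
Cashflows (t years, CF_t, discount factor 1/(1+y/m)^(m*t), PV):
  t = 0.5000: CF_t = 2.850000, DF = 0.979432, PV = 2.791381
  t = 1.0000: CF_t = 2.850000, DF = 0.959287, PV = 2.733968
  t = 1.5000: CF_t = 2.850000, DF = 0.939556, PV = 2.677735
  t = 2.0000: CF_t = 2.850000, DF = 0.920231, PV = 2.622659
  t = 2.5000: CF_t = 2.850000, DF = 0.901304, PV = 2.568716
  t = 3.0000: CF_t = 2.850000, DF = 0.882766, PV = 2.515883
  t = 3.5000: CF_t = 2.850000, DF = 0.864609, PV = 2.464136
  t = 4.0000: CF_t = 2.850000, DF = 0.846826, PV = 2.413453
  t = 4.5000: CF_t = 2.850000, DF = 0.829408, PV = 2.363813
  t = 5.0000: CF_t = 102.850000, DF = 0.812349, PV = 83.550081
Price P = sum_t PV_t = 106.701826
Macaulay numerator sum_t t * PV_t:
  t * PV_t at t = 0.5000: 1.395690
  t * PV_t at t = 1.0000: 2.733968
  t * PV_t at t = 1.5000: 4.016603
  t * PV_t at t = 2.0000: 5.245319
  t * PV_t at t = 2.5000: 6.421791
  t * PV_t at t = 3.0000: 7.547648
  t * PV_t at t = 3.5000: 8.624476
  t * PV_t at t = 4.0000: 9.653814
  t * PV_t at t = 4.5000: 10.637160
  t * PV_t at t = 5.0000: 417.750405
Macaulay duration D = (sum_t t * PV_t) / P = 474.026874 / 106.701826 = 4.442538


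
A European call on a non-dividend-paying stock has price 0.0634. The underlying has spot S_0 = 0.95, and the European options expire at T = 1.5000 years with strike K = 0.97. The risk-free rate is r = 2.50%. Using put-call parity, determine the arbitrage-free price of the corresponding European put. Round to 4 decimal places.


Put-call parity: C - P = S_0 * exp(-qT) - K * exp(-rT).
S_0 * exp(-qT) = 0.9500 * 1.00000000 = 0.95000000
K * exp(-rT) = 0.9700 * 0.96319442 = 0.93429859
P = C - S*exp(-qT) + K*exp(-rT)
P = 0.0634 - 0.95000000 + 0.93429859 = 0.0477

Answer: Put price = 0.0477


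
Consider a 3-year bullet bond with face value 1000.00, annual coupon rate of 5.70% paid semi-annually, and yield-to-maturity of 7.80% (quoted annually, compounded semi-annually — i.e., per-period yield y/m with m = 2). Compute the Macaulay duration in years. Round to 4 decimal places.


Coupon per period c = face * coupon_rate / m = 28.500000
Periods per year m = 2; per-period yield y/m = 0.039000
Number of cashflows N = 6
Cashflows (t years, CF_t, discount factor 1/(1+y/m)^(m*t), PV):
  t = 0.5000: CF_t = 28.500000, DF = 0.962464, PV = 27.430221
  t = 1.0000: CF_t = 28.500000, DF = 0.926337, PV = 26.400598
  t = 1.5000: CF_t = 28.500000, DF = 0.891566, PV = 25.409623
  t = 2.0000: CF_t = 28.500000, DF = 0.858100, PV = 24.455845
  t = 2.5000: CF_t = 28.500000, DF = 0.825890, PV = 23.537868
  t = 3.0000: CF_t = 1028.500000, DF = 0.794889, PV = 817.543765
Price P = sum_t PV_t = 944.777920
Macaulay numerator sum_t t * PV_t:
  t * PV_t at t = 0.5000: 13.715111
  t * PV_t at t = 1.0000: 26.400598
  t * PV_t at t = 1.5000: 38.114434
  t * PV_t at t = 2.0000: 48.911690
  t * PV_t at t = 2.5000: 58.844670
  t * PV_t at t = 3.0000: 2452.631295
Macaulay duration D = (sum_t t * PV_t) / P = 2638.617797 / 944.777920 = 2.792844

Answer: Macaulay duration = 2.7928 years


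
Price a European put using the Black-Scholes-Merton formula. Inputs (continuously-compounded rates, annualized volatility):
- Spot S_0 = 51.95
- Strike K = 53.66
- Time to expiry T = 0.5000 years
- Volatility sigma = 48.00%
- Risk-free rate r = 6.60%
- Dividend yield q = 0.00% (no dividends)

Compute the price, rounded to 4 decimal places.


d1 = (ln(S/K) + (r - q + 0.5*sigma^2) * T) / (sigma * sqrt(T)) = 0.17151427
d2 = d1 - sigma * sqrt(T) = -0.16789699
exp(-rT) = 0.96753856; exp(-qT) = 1.00000000
P = K * exp(-rT) * N(-d2) - S_0 * exp(-qT) * N(-d1)
N(-d1) = 0.43190971; N(-d2) = 0.56666784
P = 53.6600 * 0.96753856 * 0.56666784 - 51.9500 * 1.00000000 * 0.43190971 = 6.9826

Answer: Price = 6.9826


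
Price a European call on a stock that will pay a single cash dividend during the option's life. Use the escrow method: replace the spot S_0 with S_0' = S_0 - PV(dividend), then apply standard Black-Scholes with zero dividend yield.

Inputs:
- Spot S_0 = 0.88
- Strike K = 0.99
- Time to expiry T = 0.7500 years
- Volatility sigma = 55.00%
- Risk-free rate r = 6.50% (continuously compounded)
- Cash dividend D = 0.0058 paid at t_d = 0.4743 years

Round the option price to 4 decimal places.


Answer: Price = 0.1389

Derivation:
PV(D) = D * exp(-r * t_d) = 0.0058 * 0.96964088 = 0.00562392
S_0' = S_0 - PV(D) = 0.8800 - 0.00562392 = 0.87437608
d1 = (ln(S_0'/K) + (r + sigma^2/2)*T) / (sigma*sqrt(T)) = 0.07976491
d2 = d1 - sigma*sqrt(T) = -0.39654906
exp(-rT) = 0.95241920
N(d1) = 0.53178788; N(d2) = 0.34585001
C = S_0' * N(d1) - K * exp(-rT) * N(d2) = 0.87437608 * 0.53178788 - 0.9900 * 0.95241920 * 0.34585001 = 0.1389


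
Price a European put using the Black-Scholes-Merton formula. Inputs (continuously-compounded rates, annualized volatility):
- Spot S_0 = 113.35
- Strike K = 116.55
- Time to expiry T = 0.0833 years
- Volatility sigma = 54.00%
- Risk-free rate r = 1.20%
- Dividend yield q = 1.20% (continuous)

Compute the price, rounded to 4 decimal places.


Answer: Price = 8.8445

Derivation:
d1 = (ln(S/K) + (r - q + 0.5*sigma^2) * T) / (sigma * sqrt(T)) = -0.10070264
d2 = d1 - sigma * sqrt(T) = -0.25655604
exp(-rT) = 0.99900090; exp(-qT) = 0.99900090
P = K * exp(-rT) * N(-d2) - S_0 * exp(-qT) * N(-d1)
N(-d1) = 0.54010674; N(-d2) = 0.60123924
P = 116.5500 * 0.99900090 * 0.60123924 - 113.3500 * 0.99900090 * 0.54010674 = 8.8445


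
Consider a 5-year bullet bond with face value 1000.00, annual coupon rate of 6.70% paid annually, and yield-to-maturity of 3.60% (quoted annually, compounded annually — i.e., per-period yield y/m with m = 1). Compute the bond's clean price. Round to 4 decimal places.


Coupon per period c = face * coupon_rate / m = 67.000000
Periods per year m = 1; per-period yield y/m = 0.036000
Number of cashflows N = 5
Cashflows (t years, CF_t, discount factor 1/(1+y/m)^(m*t), PV):
  t = 1.0000: CF_t = 67.000000, DF = 0.965251, PV = 64.671815
  t = 2.0000: CF_t = 67.000000, DF = 0.931709, PV = 62.424532
  t = 3.0000: CF_t = 67.000000, DF = 0.899333, PV = 60.255339
  t = 4.0000: CF_t = 67.000000, DF = 0.868082, PV = 58.161524
  t = 5.0000: CF_t = 1067.000000, DF = 0.837917, PV = 894.057895
Price P = sum_t PV_t = 1139.571105

Answer: Price = 1139.5711


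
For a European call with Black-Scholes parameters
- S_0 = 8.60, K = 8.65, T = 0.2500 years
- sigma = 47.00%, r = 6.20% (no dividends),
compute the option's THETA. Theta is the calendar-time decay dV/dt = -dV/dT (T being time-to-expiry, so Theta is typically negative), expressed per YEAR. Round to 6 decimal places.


Answer: Theta = -1.840310

Derivation:
d1 = 0.1587888609; d2 = -0.0762111391
phi(d1) = 0.3939444047; exp(-qT) = 1.0000000000; exp(-rT) = 0.9846195068
Theta = -S*exp(-qT)*phi(d1)*sigma/(2*sqrt(T)) - r*K*exp(-rT)*N(d2) + q*S*exp(-qT)*N(d1)
N(d1) = 0.5630823874; N(d2) = 0.4696255604; sqrt(T) = 0.5000000000
Term 1 = -8.6000 * 1.0000000000 * 0.3939444047 * 0.4700 / (2 * 0.5000000000) = -1.5923232838
Term 2 = -0.0620 * 8.6500 * 0.9846195068 * 0.4696255604 = -0.2479864541
Term 3 = 0 (no dividend yield, q = 0)
Theta = -1.5923232838 + (-0.2479864541) + (0.0000000000) = -1.840310


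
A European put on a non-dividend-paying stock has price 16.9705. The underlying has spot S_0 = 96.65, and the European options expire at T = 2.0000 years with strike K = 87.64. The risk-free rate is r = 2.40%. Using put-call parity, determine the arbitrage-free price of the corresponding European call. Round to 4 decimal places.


Answer: Call price = 30.0879

Derivation:
Put-call parity: C - P = S_0 * exp(-qT) - K * exp(-rT).
S_0 * exp(-qT) = 96.6500 * 1.00000000 = 96.65000000
K * exp(-rT) = 87.6400 * 0.95313379 = 83.53264510
C = P + S*exp(-qT) - K*exp(-rT)
C = 16.9705 + 96.65000000 - 83.53264510 = 30.0879


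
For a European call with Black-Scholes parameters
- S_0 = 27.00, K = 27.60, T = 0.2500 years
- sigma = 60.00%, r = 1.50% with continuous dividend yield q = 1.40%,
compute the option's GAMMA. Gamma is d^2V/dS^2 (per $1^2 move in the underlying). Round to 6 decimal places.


Answer: Gamma = 0.048933

Derivation:
d1 = 0.0775703109; d2 = -0.2224296891
phi(d1) = 0.3977438357; exp(-qT) = 0.9965061179; exp(-rT) = 0.9962570225
Gamma = exp(-qT) * phi(d1) / (S * sigma * sqrt(T)) = 0.9965061179 * 0.3977438357 / (27.0000 * 0.6000 * 0.5000000000) = 0.048933


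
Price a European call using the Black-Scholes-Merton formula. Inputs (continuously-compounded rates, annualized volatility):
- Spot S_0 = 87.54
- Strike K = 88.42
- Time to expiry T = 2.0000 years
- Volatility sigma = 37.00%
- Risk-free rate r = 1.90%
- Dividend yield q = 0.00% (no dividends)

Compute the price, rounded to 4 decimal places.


Answer: Price = 19.0516

Derivation:
d1 = (ln(S/K) + (r - q + 0.5*sigma^2) * T) / (sigma * sqrt(T)) = 0.31513579
d2 = d1 - sigma * sqrt(T) = -0.20812323
exp(-rT) = 0.96271294; exp(-qT) = 1.00000000
C = S_0 * exp(-qT) * N(d1) - K * exp(-rT) * N(d2)
N(d1) = 0.62367072; N(d2) = 0.41756637
C = 87.5400 * 1.00000000 * 0.62367072 - 88.4200 * 0.96271294 * 0.41756637 = 19.0516


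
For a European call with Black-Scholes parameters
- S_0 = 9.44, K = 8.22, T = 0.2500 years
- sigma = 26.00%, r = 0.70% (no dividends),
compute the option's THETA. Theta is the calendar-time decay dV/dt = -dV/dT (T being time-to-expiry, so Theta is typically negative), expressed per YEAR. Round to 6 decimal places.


d1 = 1.1429674699; d2 = 1.0129674699
phi(d1) = 0.2076033789; exp(-qT) = 1.0000000000; exp(-rT) = 0.9982515304
Theta = -S*exp(-qT)*phi(d1)*sigma/(2*sqrt(T)) - r*K*exp(-rT)*N(d2) + q*S*exp(-qT)*N(d1)
N(d1) = 0.8734739512; N(d2) = 0.8444621504; sqrt(T) = 0.5000000000
Term 1 = -9.4400 * 1.0000000000 * 0.2076033789 * 0.2600 / (2 * 0.5000000000) = -0.5095417332
Term 2 = -0.0070 * 8.2200 * 0.9982515304 * 0.8444621504 = -0.0485053934
Term 3 = 0 (no dividend yield, q = 0)
Theta = -0.5095417332 + (-0.0485053934) + (0.0000000000) = -0.558047

Answer: Theta = -0.558047


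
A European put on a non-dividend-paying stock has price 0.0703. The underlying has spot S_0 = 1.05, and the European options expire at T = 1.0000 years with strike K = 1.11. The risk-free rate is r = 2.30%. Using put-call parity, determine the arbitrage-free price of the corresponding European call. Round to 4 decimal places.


Answer: Call price = 0.0355

Derivation:
Put-call parity: C - P = S_0 * exp(-qT) - K * exp(-rT).
S_0 * exp(-qT) = 1.0500 * 1.00000000 = 1.05000000
K * exp(-rT) = 1.1100 * 0.97726248 = 1.08476136
C = P + S*exp(-qT) - K*exp(-rT)
C = 0.0703 + 1.05000000 - 1.08476136 = 0.0355


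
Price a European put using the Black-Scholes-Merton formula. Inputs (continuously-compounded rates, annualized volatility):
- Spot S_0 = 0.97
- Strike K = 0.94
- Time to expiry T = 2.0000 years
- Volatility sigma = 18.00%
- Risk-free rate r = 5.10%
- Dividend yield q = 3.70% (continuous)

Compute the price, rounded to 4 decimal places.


d1 = (ln(S/K) + (r - q + 0.5*sigma^2) * T) / (sigma * sqrt(T)) = 0.36068808
d2 = d1 - sigma * sqrt(T) = 0.10612964
exp(-rT) = 0.90302955; exp(-qT) = 0.92867169
P = K * exp(-rT) * N(-d2) - S_0 * exp(-qT) * N(-d1)
N(-d1) = 0.35916632; N(-d2) = 0.45773975
P = 0.9400 * 0.90302955 * 0.45773975 - 0.9700 * 0.92867169 * 0.35916632 = 0.0650

Answer: Price = 0.0650


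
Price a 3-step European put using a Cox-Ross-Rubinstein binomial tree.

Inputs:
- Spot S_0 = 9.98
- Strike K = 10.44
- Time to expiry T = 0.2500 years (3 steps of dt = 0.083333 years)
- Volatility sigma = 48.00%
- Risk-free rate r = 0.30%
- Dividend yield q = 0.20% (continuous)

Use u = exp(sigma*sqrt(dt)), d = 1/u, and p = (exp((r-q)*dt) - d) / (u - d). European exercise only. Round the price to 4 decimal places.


dt = T/N = 0.083333
u = exp(sigma*sqrt(dt)) = 1.148623; d = 1/u = 0.870607
p = (exp((r-q)*dt) - d) / (u - d) = 0.465714
Discount per step: exp(-r*dt) = 0.999750
Stock lattice S(k, i) with i counting down-moves:
  k=0: S(0,0) = 9.9800
  k=1: S(1,0) = 11.4633; S(1,1) = 8.6887
  k=2: S(2,0) = 13.1670; S(2,1) = 9.9800; S(2,2) = 7.5644
  k=3: S(3,0) = 15.1239; S(3,1) = 11.4633; S(3,2) = 8.6887; S(3,3) = 6.5856
Terminal payoffs V(N, i) = max(K - S_T, 0):
  V(3,0) = 0.000000; V(3,1) = 0.000000; V(3,2) = 1.751337; V(3,3) = 3.854364
Backward induction: V(k, i) = exp(-r*dt) * [p * V(k+1, i) + (1-p) * V(k+1, i+1)].
  V(2,0) = exp(-r*dt) * [p*0.000000 + (1-p)*0.000000] = 0.000000
  V(2,1) = exp(-r*dt) * [p*0.000000 + (1-p)*1.751337] = 0.935481
  V(2,2) = exp(-r*dt) * [p*1.751337 + (1-p)*3.854364] = 2.874236
  V(1,0) = exp(-r*dt) * [p*0.000000 + (1-p)*0.935481] = 0.499689
  V(1,1) = exp(-r*dt) * [p*0.935481 + (1-p)*2.874236] = 1.970838
  V(0,0) = exp(-r*dt) * [p*0.499689 + (1-p)*1.970838] = 1.285382

Answer: Price = V(0,0) = 1.2854


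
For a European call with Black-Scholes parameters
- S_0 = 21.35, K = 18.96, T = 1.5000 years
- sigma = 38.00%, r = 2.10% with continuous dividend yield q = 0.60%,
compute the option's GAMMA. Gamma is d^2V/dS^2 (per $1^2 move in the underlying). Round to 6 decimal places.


d1 = 0.5361379609; d2 = 0.0707349098
phi(d1) = 0.3455352932; exp(-qT) = 0.9910403788; exp(-rT) = 0.9689909565
Gamma = exp(-qT) * phi(d1) / (S * sigma * sqrt(T)) = 0.9910403788 * 0.3455352932 / (21.3500 * 0.3800 * 1.2247448714) = 0.034463

Answer: Gamma = 0.034463


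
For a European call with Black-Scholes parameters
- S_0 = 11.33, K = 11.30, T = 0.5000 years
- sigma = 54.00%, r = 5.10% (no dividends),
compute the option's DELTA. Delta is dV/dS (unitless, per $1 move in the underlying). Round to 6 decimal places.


d1 = 0.2646447939; d2 = -0.1171928679
phi(d1) = 0.3852137258; exp(-qT) = 1.0000000000; exp(-rT) = 0.9748223790
N(d1) = 0.6043584453
Delta = exp(-qT) * N(d1) = 1.0000000000 * 0.6043584453 = 0.604358

Answer: Delta = 0.604358


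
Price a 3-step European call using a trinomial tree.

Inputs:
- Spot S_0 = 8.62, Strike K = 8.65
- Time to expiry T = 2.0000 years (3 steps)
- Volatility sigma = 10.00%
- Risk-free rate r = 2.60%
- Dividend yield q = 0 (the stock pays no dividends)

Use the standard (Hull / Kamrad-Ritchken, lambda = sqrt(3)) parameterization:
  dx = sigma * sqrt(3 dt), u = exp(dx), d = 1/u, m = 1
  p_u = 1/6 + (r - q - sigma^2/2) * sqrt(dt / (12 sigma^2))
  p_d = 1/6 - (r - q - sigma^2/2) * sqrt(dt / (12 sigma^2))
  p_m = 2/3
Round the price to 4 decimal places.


Answer: Price = V(0,0) = 0.6608

Derivation:
dt = T/N = 0.666667; dx = sigma*sqrt(3*dt) = 0.141421
u = exp(dx) = 1.151910; d = 1/u = 0.868123
p_u = 0.216164, p_m = 0.666667, p_d = 0.117169
Discount per step: exp(-r*dt) = 0.982816
Stock lattice S(k, j) with j the centered position index:
  k=0: S(0,+0) = 8.6200
  k=1: S(1,-1) = 7.4832; S(1,+0) = 8.6200; S(1,+1) = 9.9295
  k=2: S(2,-2) = 6.4964; S(2,-1) = 7.4832; S(2,+0) = 8.6200; S(2,+1) = 9.9295; S(2,+2) = 11.4378
  k=3: S(3,-3) = 5.6396; S(3,-2) = 6.4964; S(3,-1) = 7.4832; S(3,+0) = 8.6200; S(3,+1) = 9.9295; S(3,+2) = 11.4378; S(3,+3) = 13.1754
Terminal payoffs V(N, j) = max(S_T - K, 0):
  V(3,-3) = 0.000000; V(3,-2) = 0.000000; V(3,-1) = 0.000000; V(3,+0) = 0.000000; V(3,+1) = 1.279463; V(3,+2) = 2.787847; V(3,+3) = 4.525370
Backward induction: V(k, j) = exp(-r*dt) * [p_u * V(k+1, j+1) + p_m * V(k+1, j) + p_d * V(k+1, j-1)]
  V(2,-2) = exp(-r*dt) * [p_u*0.000000 + p_m*0.000000 + p_d*0.000000] = 0.000000
  V(2,-1) = exp(-r*dt) * [p_u*0.000000 + p_m*0.000000 + p_d*0.000000] = 0.000000
  V(2,+0) = exp(-r*dt) * [p_u*1.279463 + p_m*0.000000 + p_d*0.000000] = 0.271821
  V(2,+1) = exp(-r*dt) * [p_u*2.787847 + p_m*1.279463 + p_d*0.000000] = 1.430595
  V(2,+2) = exp(-r*dt) * [p_u*4.525370 + p_m*2.787847 + p_d*1.279463] = 2.935378
  V(1,-1) = exp(-r*dt) * [p_u*0.271821 + p_m*0.000000 + p_d*0.000000] = 0.057748
  V(1,+0) = exp(-r*dt) * [p_u*1.430595 + p_m*0.271821 + p_d*0.000000] = 0.482030
  V(1,+1) = exp(-r*dt) * [p_u*2.935378 + p_m*1.430595 + p_d*0.271821] = 1.592263
  V(0,+0) = exp(-r*dt) * [p_u*1.592263 + p_m*0.482030 + p_d*0.057748] = 0.660757


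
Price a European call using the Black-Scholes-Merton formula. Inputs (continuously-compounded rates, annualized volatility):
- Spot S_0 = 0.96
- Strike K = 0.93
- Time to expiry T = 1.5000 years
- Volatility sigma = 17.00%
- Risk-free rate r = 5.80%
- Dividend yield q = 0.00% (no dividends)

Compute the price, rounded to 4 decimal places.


Answer: Price = 0.1407

Derivation:
d1 = (ln(S/K) + (r - q + 0.5*sigma^2) * T) / (sigma * sqrt(T)) = 0.67444394
d2 = d1 - sigma * sqrt(T) = 0.46623731
exp(-rT) = 0.91667710; exp(-qT) = 1.00000000
C = S_0 * exp(-qT) * N(d1) - K * exp(-rT) * N(d2)
N(d1) = 0.74998544; N(d2) = 0.67947718
C = 0.9600 * 1.00000000 * 0.74998544 - 0.9300 * 0.91667710 * 0.67947718 = 0.1407


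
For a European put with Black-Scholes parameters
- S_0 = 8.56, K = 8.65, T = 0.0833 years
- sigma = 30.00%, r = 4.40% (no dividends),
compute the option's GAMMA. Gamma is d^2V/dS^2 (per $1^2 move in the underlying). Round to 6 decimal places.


Answer: Gamma = 0.537928

Derivation:
d1 = -0.0351726410; d2 = -0.1217578591
phi(d1) = 0.3986955880; exp(-qT) = 1.0000000000; exp(-rT) = 0.9963415086
Gamma = exp(-qT) * phi(d1) / (S * sigma * sqrt(T)) = 1.0000000000 * 0.3986955880 / (8.5600 * 0.3000 * 0.2886173938) = 0.537928


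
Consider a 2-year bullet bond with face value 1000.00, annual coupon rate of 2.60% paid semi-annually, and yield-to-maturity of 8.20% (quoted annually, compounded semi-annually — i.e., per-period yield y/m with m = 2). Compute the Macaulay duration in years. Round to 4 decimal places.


Answer: Macaulay duration = 1.9594 years

Derivation:
Coupon per period c = face * coupon_rate / m = 13.000000
Periods per year m = 2; per-period yield y/m = 0.041000
Number of cashflows N = 4
Cashflows (t years, CF_t, discount factor 1/(1+y/m)^(m*t), PV):
  t = 0.5000: CF_t = 13.000000, DF = 0.960615, PV = 12.487992
  t = 1.0000: CF_t = 13.000000, DF = 0.922781, PV = 11.996150
  t = 1.5000: CF_t = 13.000000, DF = 0.886437, PV = 11.523679
  t = 2.0000: CF_t = 1013.000000, DF = 0.851524, PV = 862.594187
Price P = sum_t PV_t = 898.602009
Macaulay numerator sum_t t * PV_t:
  t * PV_t at t = 0.5000: 6.243996
  t * PV_t at t = 1.0000: 11.996150
  t * PV_t at t = 1.5000: 17.285519
  t * PV_t at t = 2.0000: 1725.188375
Macaulay duration D = (sum_t t * PV_t) / P = 1760.714040 / 898.602009 = 1.959393


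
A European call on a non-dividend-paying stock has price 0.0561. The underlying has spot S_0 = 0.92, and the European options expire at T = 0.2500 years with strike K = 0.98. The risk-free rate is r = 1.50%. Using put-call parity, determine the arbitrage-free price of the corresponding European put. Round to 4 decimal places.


Put-call parity: C - P = S_0 * exp(-qT) - K * exp(-rT).
S_0 * exp(-qT) = 0.9200 * 1.00000000 = 0.92000000
K * exp(-rT) = 0.9800 * 0.99625702 = 0.97633188
P = C - S*exp(-qT) + K*exp(-rT)
P = 0.0561 - 0.92000000 + 0.97633188 = 0.1124

Answer: Put price = 0.1124


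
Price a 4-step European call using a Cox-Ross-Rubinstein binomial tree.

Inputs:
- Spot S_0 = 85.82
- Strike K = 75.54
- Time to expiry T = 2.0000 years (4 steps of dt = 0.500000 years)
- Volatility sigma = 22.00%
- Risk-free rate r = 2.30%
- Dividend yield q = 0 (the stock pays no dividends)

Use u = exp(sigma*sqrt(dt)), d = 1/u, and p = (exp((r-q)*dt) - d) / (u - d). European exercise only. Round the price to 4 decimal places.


dt = T/N = 0.500000
u = exp(sigma*sqrt(dt)) = 1.168316; d = 1/u = 0.855933
p = (exp((r-q)*dt) - d) / (u - d) = 0.498214
Discount per step: exp(-r*dt) = 0.988566
Stock lattice S(k, i) with i counting down-moves:
  k=0: S(0,0) = 85.8200
  k=1: S(1,0) = 100.2649; S(1,1) = 73.4561
  k=2: S(2,0) = 117.1411; S(2,1) = 85.8200; S(2,2) = 62.8735
  k=3: S(3,0) = 136.8578; S(3,1) = 100.2649; S(3,2) = 73.4561; S(3,3) = 53.8155
  k=4: S(4,0) = 159.8932; S(4,1) = 117.1411; S(4,2) = 85.8200; S(4,3) = 62.8735; S(4,4) = 46.0625
Terminal payoffs V(N, i) = max(S_T - K, 0):
  V(4,0) = 84.353193; V(4,1) = 41.601085; V(4,2) = 10.280000; V(4,3) = 0.000000; V(4,4) = 0.000000
Backward induction: V(k, i) = exp(-r*dt) * [p * V(k+1, i) + (1-p) * V(k+1, i+1)].
  V(3,0) = exp(-r*dt) * [p*84.353193 + (1-p)*41.601085] = 62.181551
  V(3,1) = exp(-r*dt) * [p*41.601085 + (1-p)*10.280000] = 25.588623
  V(3,2) = exp(-r*dt) * [p*10.280000 + (1-p)*0.000000] = 5.063074
  V(3,3) = exp(-r*dt) * [p*0.000000 + (1-p)*0.000000] = 0.000000
  V(2,0) = exp(-r*dt) * [p*62.181551 + (1-p)*25.588623] = 43.318677
  V(2,1) = exp(-r*dt) * [p*25.588623 + (1-p)*5.063074] = 15.114363
  V(2,2) = exp(-r*dt) * [p*5.063074 + (1-p)*0.000000] = 2.493650
  V(1,0) = exp(-r*dt) * [p*43.318677 + (1-p)*15.114363] = 28.832647
  V(1,1) = exp(-r*dt) * [p*15.114363 + (1-p)*2.493650] = 8.681053
  V(0,0) = exp(-r*dt) * [p*28.832647 + (1-p)*8.681053] = 18.506794

Answer: Price = V(0,0) = 18.5068


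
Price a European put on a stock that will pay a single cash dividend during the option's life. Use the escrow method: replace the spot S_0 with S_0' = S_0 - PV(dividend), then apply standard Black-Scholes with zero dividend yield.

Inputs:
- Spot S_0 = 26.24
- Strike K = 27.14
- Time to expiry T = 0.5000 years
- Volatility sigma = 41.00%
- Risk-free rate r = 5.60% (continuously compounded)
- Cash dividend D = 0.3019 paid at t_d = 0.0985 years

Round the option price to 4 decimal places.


Answer: Price = 3.2464

Derivation:
PV(D) = D * exp(-r * t_d) = 0.3019 * 0.99449919 = 0.30023930
S_0' = S_0 - PV(D) = 26.2400 - 0.30023930 = 25.93976070
d1 = (ln(S_0'/K) + (r + sigma^2/2)*T) / (sigma*sqrt(T)) = 0.08551956
d2 = d1 - sigma*sqrt(T) = -0.20439422
exp(-rT) = 0.97238837
N(-d1) = 0.46592417; N(-d2) = 0.58097728
P = K * exp(-rT) * N(-d2) - S_0' * N(-d1) = 27.1400 * 0.97238837 * 0.58097728 - 25.93976070 * 0.46592417 = 3.2464


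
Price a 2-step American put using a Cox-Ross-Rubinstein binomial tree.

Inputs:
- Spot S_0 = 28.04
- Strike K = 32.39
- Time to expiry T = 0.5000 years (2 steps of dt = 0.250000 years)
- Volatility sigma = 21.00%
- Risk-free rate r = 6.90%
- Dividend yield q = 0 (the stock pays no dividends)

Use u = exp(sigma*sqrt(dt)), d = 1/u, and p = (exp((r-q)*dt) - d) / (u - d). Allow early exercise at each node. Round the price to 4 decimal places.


dt = T/N = 0.250000
u = exp(sigma*sqrt(dt)) = 1.110711; d = 1/u = 0.900325
p = (exp((r-q)*dt) - d) / (u - d) = 0.556477
Discount per step: exp(-r*dt) = 0.982898
Stock lattice S(k, i) with i counting down-moves:
  k=0: S(0,0) = 28.0400
  k=1: S(1,0) = 31.1443; S(1,1) = 25.2451
  k=2: S(2,0) = 34.5923; S(2,1) = 28.0400; S(2,2) = 22.7288
Terminal payoffs V(N, i) = max(K - S_T, 0):
  V(2,0) = 0.000000; V(2,1) = 4.350000; V(2,2) = 9.661218
Backward induction: V(k, i) = exp(-r*dt) * [p * V(k+1, i) + (1-p) * V(k+1, i+1)]; then take max(V_cont, immediate exercise) for American.
  V(1,0) = exp(-r*dt) * [p*0.000000 + (1-p)*4.350000] = 1.896328; exercise = 1.245674; V(1,0) = max -> 1.896328
  V(1,1) = exp(-r*dt) * [p*4.350000 + (1-p)*9.661218] = 6.590964; exercise = 7.144900; V(1,1) = max -> 7.144900
  V(0,0) = exp(-r*dt) * [p*1.896328 + (1-p)*7.144900] = 4.151946; exercise = 4.350000; V(0,0) = max -> 4.350000

Answer: Price = V(0,0) = 4.3500


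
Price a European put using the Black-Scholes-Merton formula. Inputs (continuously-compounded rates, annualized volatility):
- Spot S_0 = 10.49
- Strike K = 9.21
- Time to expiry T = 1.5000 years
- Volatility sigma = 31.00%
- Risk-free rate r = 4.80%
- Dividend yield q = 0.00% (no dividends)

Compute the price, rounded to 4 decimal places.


Answer: Price = 0.6704

Derivation:
d1 = (ln(S/K) + (r - q + 0.5*sigma^2) * T) / (sigma * sqrt(T)) = 0.72222434
d2 = d1 - sigma * sqrt(T) = 0.34255343
exp(-rT) = 0.93053090; exp(-qT) = 1.00000000
P = K * exp(-rT) * N(-d2) - S_0 * exp(-qT) * N(-d1)
N(-d1) = 0.23507828; N(-d2) = 0.36596722
P = 9.2100 * 0.93053090 * 0.36596722 - 10.4900 * 1.00000000 * 0.23507828 = 0.6704


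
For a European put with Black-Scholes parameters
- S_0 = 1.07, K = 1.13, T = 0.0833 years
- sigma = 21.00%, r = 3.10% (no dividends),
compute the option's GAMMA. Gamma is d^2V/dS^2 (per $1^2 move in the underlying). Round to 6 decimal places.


Answer: Gamma = 4.368959

Derivation:
d1 = -0.8272596364; d2 = -0.8878692891
phi(d1) = 0.2833371391; exp(-qT) = 1.0000000000; exp(-rT) = 0.9974210313
Gamma = exp(-qT) * phi(d1) / (S * sigma * sqrt(T)) = 1.0000000000 * 0.2833371391 / (1.0700 * 0.2100 * 0.2886173938) = 4.368959


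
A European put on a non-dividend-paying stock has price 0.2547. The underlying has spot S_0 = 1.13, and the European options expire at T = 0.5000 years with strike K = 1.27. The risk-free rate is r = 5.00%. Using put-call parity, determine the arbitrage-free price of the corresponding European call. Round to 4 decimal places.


Put-call parity: C - P = S_0 * exp(-qT) - K * exp(-rT).
S_0 * exp(-qT) = 1.1300 * 1.00000000 = 1.13000000
K * exp(-rT) = 1.2700 * 0.97530991 = 1.23864359
C = P + S*exp(-qT) - K*exp(-rT)
C = 0.2547 + 1.13000000 - 1.23864359 = 0.1461

Answer: Call price = 0.1461


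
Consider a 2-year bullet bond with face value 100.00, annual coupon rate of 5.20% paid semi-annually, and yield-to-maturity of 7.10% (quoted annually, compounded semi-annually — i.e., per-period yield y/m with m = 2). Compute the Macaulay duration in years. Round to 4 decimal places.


Answer: Macaulay duration = 1.9237 years

Derivation:
Coupon per period c = face * coupon_rate / m = 2.600000
Periods per year m = 2; per-period yield y/m = 0.035500
Number of cashflows N = 4
Cashflows (t years, CF_t, discount factor 1/(1+y/m)^(m*t), PV):
  t = 0.5000: CF_t = 2.600000, DF = 0.965717, PV = 2.510864
  t = 1.0000: CF_t = 2.600000, DF = 0.932609, PV = 2.424784
  t = 1.5000: CF_t = 2.600000, DF = 0.900637, PV = 2.341656
  t = 2.0000: CF_t = 102.600000, DF = 0.869760, PV = 89.237408
Price P = sum_t PV_t = 96.514713
Macaulay numerator sum_t t * PV_t:
  t * PV_t at t = 0.5000: 1.255432
  t * PV_t at t = 1.0000: 2.424784
  t * PV_t at t = 1.5000: 3.512484
  t * PV_t at t = 2.0000: 178.474816
Macaulay duration D = (sum_t t * PV_t) / P = 185.667516 / 96.514713 = 1.923722


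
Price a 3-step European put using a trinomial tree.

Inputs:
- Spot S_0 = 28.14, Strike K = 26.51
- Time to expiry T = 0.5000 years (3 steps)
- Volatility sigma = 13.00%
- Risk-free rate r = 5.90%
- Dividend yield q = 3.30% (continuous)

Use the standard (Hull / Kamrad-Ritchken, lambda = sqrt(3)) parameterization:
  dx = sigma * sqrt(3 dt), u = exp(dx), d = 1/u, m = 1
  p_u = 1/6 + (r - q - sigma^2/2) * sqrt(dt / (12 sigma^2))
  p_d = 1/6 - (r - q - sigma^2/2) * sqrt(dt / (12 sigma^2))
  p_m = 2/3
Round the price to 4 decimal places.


Answer: Price = V(0,0) = 0.3282

Derivation:
dt = T/N = 0.166667; dx = sigma*sqrt(3*dt) = 0.091924
u = exp(dx) = 1.096281; d = 1/u = 0.912175
p_u = 0.182577, p_m = 0.666667, p_d = 0.150757
Discount per step: exp(-r*dt) = 0.990215
Stock lattice S(k, j) with j the centered position index:
  k=0: S(0,+0) = 28.1400
  k=1: S(1,-1) = 25.6686; S(1,+0) = 28.1400; S(1,+1) = 30.8494
  k=2: S(2,-2) = 23.4142; S(2,-1) = 25.6686; S(2,+0) = 28.1400; S(2,+1) = 30.8494; S(2,+2) = 33.8196
  k=3: S(3,-3) = 21.3579; S(3,-2) = 23.4142; S(3,-1) = 25.6686; S(3,+0) = 28.1400; S(3,+1) = 30.8494; S(3,+2) = 33.8196; S(3,+3) = 37.0758
Terminal payoffs V(N, j) = max(K - S_T, 0):
  V(3,-3) = 5.152128; V(3,-2) = 3.095762; V(3,-1) = 0.841407; V(3,+0) = 0.000000; V(3,+1) = 0.000000; V(3,+2) = 0.000000; V(3,+3) = 0.000000
Backward induction: V(k, j) = exp(-r*dt) * [p_u * V(k+1, j+1) + p_m * V(k+1, j) + p_d * V(k+1, j-1)]
  V(2,-2) = exp(-r*dt) * [p_u*0.841407 + p_m*3.095762 + p_d*5.152128] = 2.964882
  V(2,-1) = exp(-r*dt) * [p_u*0.000000 + p_m*0.841407 + p_d*3.095762] = 1.017590
  V(2,+0) = exp(-r*dt) * [p_u*0.000000 + p_m*0.000000 + p_d*0.841407] = 0.125607
  V(2,+1) = exp(-r*dt) * [p_u*0.000000 + p_m*0.000000 + p_d*0.000000] = 0.000000
  V(2,+2) = exp(-r*dt) * [p_u*0.000000 + p_m*0.000000 + p_d*0.000000] = 0.000000
  V(1,-1) = exp(-r*dt) * [p_u*0.125607 + p_m*1.017590 + p_d*2.964882] = 1.137066
  V(1,+0) = exp(-r*dt) * [p_u*0.000000 + p_m*0.125607 + p_d*1.017590] = 0.234826
  V(1,+1) = exp(-r*dt) * [p_u*0.000000 + p_m*0.000000 + p_d*0.125607] = 0.018751
  V(0,+0) = exp(-r*dt) * [p_u*0.018751 + p_m*0.234826 + p_d*1.137066] = 0.328152


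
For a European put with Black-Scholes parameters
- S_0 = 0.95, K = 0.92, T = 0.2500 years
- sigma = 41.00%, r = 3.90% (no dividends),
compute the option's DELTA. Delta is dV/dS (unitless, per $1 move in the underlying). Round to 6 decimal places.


Answer: Delta = -0.379578

Derivation:
d1 = 0.3065893393; d2 = 0.1015893393
phi(d1) = 0.3806263687; exp(-qT) = 1.0000000000; exp(-rT) = 0.9902973771
N(-d1) = 0.3795779846
Delta = -exp(-qT) * N(-d1) = -1.0000000000 * 0.3795779846 = -0.379578


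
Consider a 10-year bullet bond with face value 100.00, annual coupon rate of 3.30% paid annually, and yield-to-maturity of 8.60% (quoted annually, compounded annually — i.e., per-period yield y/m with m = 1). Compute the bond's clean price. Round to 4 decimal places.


Answer: Price = 65.3793

Derivation:
Coupon per period c = face * coupon_rate / m = 3.300000
Periods per year m = 1; per-period yield y/m = 0.086000
Number of cashflows N = 10
Cashflows (t years, CF_t, discount factor 1/(1+y/m)^(m*t), PV):
  t = 1.0000: CF_t = 3.300000, DF = 0.920810, PV = 3.038674
  t = 2.0000: CF_t = 3.300000, DF = 0.847892, PV = 2.798042
  t = 3.0000: CF_t = 3.300000, DF = 0.780747, PV = 2.576466
  t = 4.0000: CF_t = 3.300000, DF = 0.718920, PV = 2.372437
  t = 5.0000: CF_t = 3.300000, DF = 0.661989, PV = 2.184564
  t = 6.0000: CF_t = 3.300000, DF = 0.609566, PV = 2.011569
  t = 7.0000: CF_t = 3.300000, DF = 0.561295, PV = 1.852274
  t = 8.0000: CF_t = 3.300000, DF = 0.516846, PV = 1.705593
  t = 9.0000: CF_t = 3.300000, DF = 0.475917, PV = 1.570527
  t = 10.0000: CF_t = 103.300000, DF = 0.438230, PV = 45.269122
Price P = sum_t PV_t = 65.379268


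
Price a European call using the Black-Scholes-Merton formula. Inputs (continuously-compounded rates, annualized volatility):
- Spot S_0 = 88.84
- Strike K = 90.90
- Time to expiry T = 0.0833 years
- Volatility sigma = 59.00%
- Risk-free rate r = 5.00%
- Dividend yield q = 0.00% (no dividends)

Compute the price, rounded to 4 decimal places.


Answer: Price = 5.2807

Derivation:
d1 = (ln(S/K) + (r - q + 0.5*sigma^2) * T) / (sigma * sqrt(T)) = -0.02501486
d2 = d1 - sigma * sqrt(T) = -0.19529912
exp(-rT) = 0.99584366; exp(-qT) = 1.00000000
C = S_0 * exp(-qT) * N(d1) - K * exp(-rT) * N(d2)
N(d1) = 0.49002155; N(d2) = 0.42257939
C = 88.8400 * 1.00000000 * 0.49002155 - 90.9000 * 0.99584366 * 0.42257939 = 5.2807
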